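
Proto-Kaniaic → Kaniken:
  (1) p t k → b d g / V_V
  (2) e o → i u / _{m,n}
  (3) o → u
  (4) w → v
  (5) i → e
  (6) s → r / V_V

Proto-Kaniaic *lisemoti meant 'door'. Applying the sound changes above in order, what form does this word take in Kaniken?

leremude

Kaniken: start from *lisemoti.
  rule 1 (intervocalic voicing): lisemoti → lisemodi
  rule 2 (pre-nasal raising): lisemodi → lisimodi
  rule 3 (vowel merger): lisimodi → lisimudi
  rule 4: no change — lisimudi
  rule 5 (vowel merger): lisimudi → lesemude
  rule 6 (rhotacism): lesemude → leremude
  ⇒ Kaniken leremude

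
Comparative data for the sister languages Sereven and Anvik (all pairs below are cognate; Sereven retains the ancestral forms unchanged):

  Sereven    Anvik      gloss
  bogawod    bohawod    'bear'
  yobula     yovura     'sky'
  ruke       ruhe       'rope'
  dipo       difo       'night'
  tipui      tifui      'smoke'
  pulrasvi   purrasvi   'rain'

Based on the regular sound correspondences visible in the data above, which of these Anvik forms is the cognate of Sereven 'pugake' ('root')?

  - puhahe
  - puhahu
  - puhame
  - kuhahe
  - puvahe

bogawod ~ bohawod — Sereven g corresponds to Anvik h between vowels (before a back vowel).
ruke ~ ruhe — Sereven k corresponds to Anvik h between vowels (before a front vowel).
Applying these to Sereven 'pugake':
  pugake → puhake   (g→h between vowels (before a back vowel))
  puhake → puhahe   (k→h between vowels (before a front vowel))
So the Anvik cognate is 'puhahe'.

puhahe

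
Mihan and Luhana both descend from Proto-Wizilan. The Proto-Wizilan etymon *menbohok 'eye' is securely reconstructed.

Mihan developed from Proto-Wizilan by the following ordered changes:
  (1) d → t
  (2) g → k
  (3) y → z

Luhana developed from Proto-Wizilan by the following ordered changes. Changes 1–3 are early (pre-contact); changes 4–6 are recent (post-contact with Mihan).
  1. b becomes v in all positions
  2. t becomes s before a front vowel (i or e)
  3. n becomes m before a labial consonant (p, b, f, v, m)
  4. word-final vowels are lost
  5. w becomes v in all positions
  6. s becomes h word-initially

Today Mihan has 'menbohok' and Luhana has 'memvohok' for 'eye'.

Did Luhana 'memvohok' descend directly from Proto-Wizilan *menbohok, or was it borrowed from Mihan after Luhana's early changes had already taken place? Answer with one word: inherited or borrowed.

If inherited, *menbohok would pass through all of Luhana's changes:
Luhana: start from *menbohok.
  rule 1 (unconditioned shift): menbohok → menvohok
  rule 2: no change — menvohok
  rule 3 (nasal place assimilation): menvohok → memvohok
  rule 4: no change — memvohok
  rule 5: no change — memvohok
  rule 6: no change — memvohok
  ⇒ Luhana memvohok
If borrowed from Mihan 'menbohok' after the early changes, it would undergo only the recent ones:
  rule 4 (apocope): no change (menbohok)
  rule 5 (unconditioned shift): no change (menbohok)
  rule 6 (debuccalisation): no change (menbohok)
  ⇒ as a loan: menbohok
Luhana 'memvohok' matches the inherited outcome exactly, so it is an inherited cognate, not a loan.

inherited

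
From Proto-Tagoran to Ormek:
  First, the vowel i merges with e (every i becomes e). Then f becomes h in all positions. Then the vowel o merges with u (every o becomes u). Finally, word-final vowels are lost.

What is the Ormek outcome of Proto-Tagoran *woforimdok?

Ormek: start from *woforimdok.
  rule 1 (vowel merger): woforimdok → woforemdok
  rule 2 (unconditioned shift): woforemdok → wohoremdok
  rule 3 (vowel merger): wohoremdok → wuhuremduk
  rule 4: no change — wuhuremduk
  ⇒ Ormek wuhuremduk

wuhuremduk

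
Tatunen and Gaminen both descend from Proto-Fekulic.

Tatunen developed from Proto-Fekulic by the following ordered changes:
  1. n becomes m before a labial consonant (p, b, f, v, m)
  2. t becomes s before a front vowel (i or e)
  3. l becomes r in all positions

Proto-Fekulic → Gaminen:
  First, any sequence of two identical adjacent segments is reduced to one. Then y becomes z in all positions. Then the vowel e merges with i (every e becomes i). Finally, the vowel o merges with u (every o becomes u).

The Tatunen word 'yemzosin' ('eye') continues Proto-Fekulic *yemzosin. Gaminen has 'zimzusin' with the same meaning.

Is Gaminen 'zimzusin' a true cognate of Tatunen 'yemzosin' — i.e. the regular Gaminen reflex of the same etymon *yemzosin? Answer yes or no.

Derive the expected Gaminen reflex of *yemzosin:
Gaminen: *yemzosin > zemzosin > zimzosin > zimzusin  (by unconditioned shift, vowel merger, vowel merger)
Gaminen 'zimzusin' matches the regular reflex exactly, so the pair is cognate.

yes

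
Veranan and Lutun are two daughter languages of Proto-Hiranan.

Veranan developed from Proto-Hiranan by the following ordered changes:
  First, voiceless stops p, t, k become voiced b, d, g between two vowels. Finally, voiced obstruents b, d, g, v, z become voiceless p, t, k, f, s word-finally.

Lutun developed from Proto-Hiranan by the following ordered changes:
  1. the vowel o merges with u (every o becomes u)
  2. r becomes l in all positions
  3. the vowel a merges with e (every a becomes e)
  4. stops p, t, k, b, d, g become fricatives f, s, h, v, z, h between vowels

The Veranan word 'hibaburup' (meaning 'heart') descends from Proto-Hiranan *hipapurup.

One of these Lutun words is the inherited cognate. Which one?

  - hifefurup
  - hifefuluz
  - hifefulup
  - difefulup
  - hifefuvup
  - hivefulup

hifefulup

Lutun: *hipapurup > hipapulup > hipepulup > hifefulup  (by unconditioned shift, vowel merger, intervocalic lenition)
The other candidates each miss or misapply at least one Lutun change.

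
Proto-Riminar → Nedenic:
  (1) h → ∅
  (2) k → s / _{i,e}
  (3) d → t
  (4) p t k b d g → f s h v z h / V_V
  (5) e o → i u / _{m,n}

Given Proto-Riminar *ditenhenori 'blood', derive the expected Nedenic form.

tisininori

Nedenic: start from *ditenhenori.
  rule 1 (h-loss): ditenhenori → ditenenori
  rule 2: no change — ditenenori
  rule 3 (unconditioned shift): ditenenori → titenenori
  rule 4 (intervocalic lenition): titenenori → tisenenori
  rule 5 (pre-nasal raising): tisenenori → tisininori
  ⇒ Nedenic tisininori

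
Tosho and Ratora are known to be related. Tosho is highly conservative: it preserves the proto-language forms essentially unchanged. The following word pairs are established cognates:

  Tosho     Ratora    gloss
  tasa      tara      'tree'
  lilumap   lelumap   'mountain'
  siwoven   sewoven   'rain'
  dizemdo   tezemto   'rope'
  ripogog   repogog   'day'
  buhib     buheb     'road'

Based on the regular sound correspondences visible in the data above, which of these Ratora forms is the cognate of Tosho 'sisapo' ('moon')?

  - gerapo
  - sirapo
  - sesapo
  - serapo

lilumap ~ lelumap, siwoven ~ sewoven — Tosho i corresponds to Ratora e after a consonant, before a consonant other than r, m, n, p, b, f, v.
tasa ~ tara — Tosho s corresponds to Ratora r between vowels (before a back vowel).
Applying these to Tosho 'sisapo':
  sisapo → sesapo   (i→e after a consonant, before a consonant other than r, m, n, p, b, f, v)
  sesapo → serapo   (s→r between vowels (before a back vowel))
So the Ratora cognate is 'serapo'.

serapo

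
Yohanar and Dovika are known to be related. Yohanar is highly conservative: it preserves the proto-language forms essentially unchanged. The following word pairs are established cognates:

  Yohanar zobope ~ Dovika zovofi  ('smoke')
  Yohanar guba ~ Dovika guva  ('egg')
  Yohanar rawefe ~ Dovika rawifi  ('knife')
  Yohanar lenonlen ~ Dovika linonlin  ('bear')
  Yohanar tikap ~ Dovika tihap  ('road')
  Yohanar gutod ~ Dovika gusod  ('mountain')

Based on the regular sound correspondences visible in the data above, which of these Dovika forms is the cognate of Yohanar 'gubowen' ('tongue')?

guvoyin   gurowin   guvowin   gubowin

guvowin

zobope ~ zovofi — Yohanar b corresponds to Dovika v between vowels (before a back vowel).
lenonlen ~ linonlin — Yohanar e corresponds to Dovika i after a consonant, before a nasal.
Applying these to Yohanar 'gubowen':
  gubowen → guvowen   (b→v between vowels (before a back vowel))
  guvowen → guvowin   (e→i after a consonant, before a nasal)
So the Dovika cognate is 'guvowin'.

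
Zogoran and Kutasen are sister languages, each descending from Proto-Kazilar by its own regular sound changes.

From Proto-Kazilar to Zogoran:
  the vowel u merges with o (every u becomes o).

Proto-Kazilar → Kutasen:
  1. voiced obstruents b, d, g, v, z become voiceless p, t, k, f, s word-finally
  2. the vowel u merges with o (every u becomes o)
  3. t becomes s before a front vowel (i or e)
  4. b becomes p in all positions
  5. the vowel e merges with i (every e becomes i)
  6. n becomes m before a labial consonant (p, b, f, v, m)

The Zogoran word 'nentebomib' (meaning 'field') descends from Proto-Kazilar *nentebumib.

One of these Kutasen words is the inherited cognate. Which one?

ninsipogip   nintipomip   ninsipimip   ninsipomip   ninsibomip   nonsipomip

ninsipomip

Kutasen: start from *nentebumib.
  rule 1 (final devoicing): nentebumib → nentebumip
  rule 2 (vowel merger): nentebumip → nentebomip
  rule 3 (palatalisation): nentebomip → nensebomip
  rule 4 (unconditioned shift): nensebomip → nensepomip
  rule 5 (vowel merger): nensepomip → ninsipomip
  rule 6: no change — ninsipomip
  ⇒ Kutasen ninsipomip
Only 'ninsipomip' matches the regular Kutasen development of *nentebumib.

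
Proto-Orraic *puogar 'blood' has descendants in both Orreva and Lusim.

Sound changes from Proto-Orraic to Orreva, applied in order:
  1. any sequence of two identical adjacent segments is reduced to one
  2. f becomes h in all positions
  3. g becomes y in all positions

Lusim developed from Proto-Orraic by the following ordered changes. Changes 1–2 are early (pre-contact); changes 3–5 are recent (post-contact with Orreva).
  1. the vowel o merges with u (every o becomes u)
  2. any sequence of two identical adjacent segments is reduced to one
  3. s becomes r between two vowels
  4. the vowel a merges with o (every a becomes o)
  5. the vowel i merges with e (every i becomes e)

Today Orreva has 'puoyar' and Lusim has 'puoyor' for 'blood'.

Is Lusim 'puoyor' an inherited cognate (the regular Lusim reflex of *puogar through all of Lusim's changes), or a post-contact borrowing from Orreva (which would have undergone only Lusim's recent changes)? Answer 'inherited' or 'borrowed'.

borrowed

If inherited, *puogar would pass through all of Lusim's changes:
Lusim: *puogar > puugar > pugar > pugor  (by vowel merger, degemination, vowel merger)
If borrowed from Orreva 'puoyar' after the early changes, it would undergo only the recent ones:
  rule 3 (rhotacism): no change (puoyar)
  rule 4 (vowel merger): puoyar → puoyor
  rule 5 (vowel merger): no change (puoyor)
  ⇒ as a loan: puoyor
Lusim 'puoyor' matches the loan outcome 'puoyor', not the inherited 'pugor' — it skipped the early Lusim changes, so it was borrowed from Orreva.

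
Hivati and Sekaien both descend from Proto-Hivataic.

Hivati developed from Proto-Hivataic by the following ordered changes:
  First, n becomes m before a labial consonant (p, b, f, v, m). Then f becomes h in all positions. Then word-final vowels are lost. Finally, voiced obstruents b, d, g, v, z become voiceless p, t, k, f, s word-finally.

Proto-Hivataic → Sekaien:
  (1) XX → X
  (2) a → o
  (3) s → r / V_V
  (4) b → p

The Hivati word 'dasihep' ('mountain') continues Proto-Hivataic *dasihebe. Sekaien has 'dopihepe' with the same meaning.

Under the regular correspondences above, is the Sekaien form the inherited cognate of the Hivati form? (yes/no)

no

Derive the expected Sekaien reflex of *dasihebe:
Sekaien: start from *dasihebe.
  rule 1: no change — dasihebe
  rule 2 (vowel merger): dasihebe → dosihebe
  rule 3 (rhotacism): dosihebe → dorihebe
  rule 4 (unconditioned shift): dorihebe → dorihepe
  ⇒ Sekaien dorihepe
The regular Sekaien reflex would be 'dorihepe', but the attested form is 'dopihepe'. The correspondence is irregular, so they are not cognates (the Sekaien form has a different source).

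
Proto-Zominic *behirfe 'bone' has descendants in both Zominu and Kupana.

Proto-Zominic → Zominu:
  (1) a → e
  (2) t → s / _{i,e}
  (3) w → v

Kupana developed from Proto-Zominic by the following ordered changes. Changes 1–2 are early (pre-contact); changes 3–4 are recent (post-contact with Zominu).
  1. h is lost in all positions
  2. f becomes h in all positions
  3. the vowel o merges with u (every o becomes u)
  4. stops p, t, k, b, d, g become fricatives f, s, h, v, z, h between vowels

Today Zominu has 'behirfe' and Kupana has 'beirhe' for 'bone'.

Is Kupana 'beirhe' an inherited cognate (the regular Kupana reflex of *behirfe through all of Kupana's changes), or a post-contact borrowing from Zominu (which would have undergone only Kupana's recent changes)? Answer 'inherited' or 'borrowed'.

If inherited, *behirfe would pass through all of Kupana's changes:
Kupana: start from *behirfe.
  rule 1 (h-loss): behirfe → beirfe
  rule 2 (unconditioned shift): beirfe → beirhe
  rule 3: no change — beirhe
  rule 4: no change — beirhe
  ⇒ Kupana beirhe
If borrowed from Zominu 'behirfe' after the early changes, it would undergo only the recent ones:
  rule 3 (vowel merger): no change (behirfe)
  rule 4 (intervocalic lenition): no change (behirfe)
  ⇒ as a loan: behirfe
Kupana 'beirhe' matches the inherited outcome exactly, so it is an inherited cognate, not a loan.

inherited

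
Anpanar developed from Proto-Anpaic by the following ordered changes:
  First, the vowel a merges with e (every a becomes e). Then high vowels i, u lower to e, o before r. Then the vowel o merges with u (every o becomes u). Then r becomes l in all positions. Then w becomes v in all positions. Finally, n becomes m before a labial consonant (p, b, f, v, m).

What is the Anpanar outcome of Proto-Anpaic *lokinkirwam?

lukinkelvem

Anpanar: *lokinkirwam > lokinkirwem > lokinkerwem > lukinkerwem > lukinkelwem > lukinkelvem  (by vowel merger, pre-rhotic lowering, vowel merger, unconditioned shift, unconditioned shift)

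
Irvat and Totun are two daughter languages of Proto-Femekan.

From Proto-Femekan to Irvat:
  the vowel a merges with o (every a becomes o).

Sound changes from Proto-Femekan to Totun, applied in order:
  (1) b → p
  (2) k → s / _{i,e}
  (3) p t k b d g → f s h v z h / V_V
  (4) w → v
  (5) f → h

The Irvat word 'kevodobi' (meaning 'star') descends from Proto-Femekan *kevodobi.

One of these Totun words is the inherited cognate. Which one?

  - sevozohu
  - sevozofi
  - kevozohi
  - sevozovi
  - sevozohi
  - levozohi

Totun: *kevodobi > kevodopi > sevodopi > sevozofi > sevozohi  (by unconditioned shift, palatalisation, intervocalic lenition, unconditioned shift)
The other candidates each miss or misapply at least one Totun change.

sevozohi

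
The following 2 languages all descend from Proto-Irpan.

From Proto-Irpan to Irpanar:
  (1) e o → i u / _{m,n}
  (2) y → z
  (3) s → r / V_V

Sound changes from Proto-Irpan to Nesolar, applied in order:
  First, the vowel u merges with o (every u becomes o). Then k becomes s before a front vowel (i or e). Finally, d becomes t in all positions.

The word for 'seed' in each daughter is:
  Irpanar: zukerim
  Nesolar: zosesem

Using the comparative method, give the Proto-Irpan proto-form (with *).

Position 2: Irpanar has u, Nesolar has o. Taking the neighbouring segments as reconstructed: Irpanar u can only go back to *u; Nesolar o could go back to *o or *u — the one source consistent with every daughter is *u.
Position 5: Irpanar has r, Nesolar has s. Taking the neighbouring segments as reconstructed: Irpanar r could go back to *s or *r; Nesolar s could go back to *k or *s — the one source consistent with every daughter is *s.
Position 6: Irpanar has i, Nesolar has e. Nesolar preserves e here (none of its changes turn any other segment into e), so the proto-segment is *e.
Continuing position by position gives *zukesem; check it forward:
Irpanar: start from *zukesem.
  rule 1 (pre-nasal raising): zukesem → zukesim
  rule 2: no change — zukesim
  rule 3 (rhotacism): zukesim → zukerim
  ⇒ Irpanar zukerim
Nesolar: *zukesem
  zukesem → zokesem   [vowel merger]
  zokesem → zosesem   [palatalisation]
  zosesem (rule 3 does not apply)
  giving Nesolar zosesem.
*zukesem is the unique common source.

*zukesem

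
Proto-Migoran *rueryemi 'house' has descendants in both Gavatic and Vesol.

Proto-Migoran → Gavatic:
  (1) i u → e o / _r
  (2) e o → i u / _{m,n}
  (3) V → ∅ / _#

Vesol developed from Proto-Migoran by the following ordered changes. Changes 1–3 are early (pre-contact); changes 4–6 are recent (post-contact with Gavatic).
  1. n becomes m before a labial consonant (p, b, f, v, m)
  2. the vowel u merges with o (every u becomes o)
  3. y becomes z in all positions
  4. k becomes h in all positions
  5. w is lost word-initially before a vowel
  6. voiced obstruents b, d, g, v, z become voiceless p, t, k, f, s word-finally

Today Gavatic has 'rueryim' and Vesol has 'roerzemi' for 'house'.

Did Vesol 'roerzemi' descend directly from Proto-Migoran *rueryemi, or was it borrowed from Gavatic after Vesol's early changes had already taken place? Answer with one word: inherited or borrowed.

inherited

If inherited, *rueryemi would pass through all of Vesol's changes:
Vesol: *rueryemi > roeryemi > roerzemi  (by vowel merger, unconditioned shift)
If borrowed from Gavatic 'rueryim' after the early changes, it would undergo only the recent ones:
  rule 4 (unconditioned shift): no change (rueryim)
  rule 5 (glide loss): no change (rueryim)
  rule 6 (final devoicing): no change (rueryim)
  ⇒ as a loan: rueryim
Vesol 'roerzemi' matches the inherited outcome exactly, so it is an inherited cognate, not a loan.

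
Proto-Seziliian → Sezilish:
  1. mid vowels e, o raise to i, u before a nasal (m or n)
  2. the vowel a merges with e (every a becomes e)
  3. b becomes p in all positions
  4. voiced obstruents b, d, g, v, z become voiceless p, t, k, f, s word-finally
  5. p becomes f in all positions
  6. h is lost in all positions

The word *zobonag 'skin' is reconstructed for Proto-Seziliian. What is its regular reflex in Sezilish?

zofunek

Sezilish: *zobonag
  zobonag → zobunag   [pre-nasal raising]
  zobunag → zobuneg   [vowel merger]
  zobuneg → zopuneg   [unconditioned shift]
  zopuneg → zopunek   [final devoicing]
  zopunek → zofunek   [unconditioned shift]
  zofunek (rule 6 does not apply)
  giving Sezilish zofunek.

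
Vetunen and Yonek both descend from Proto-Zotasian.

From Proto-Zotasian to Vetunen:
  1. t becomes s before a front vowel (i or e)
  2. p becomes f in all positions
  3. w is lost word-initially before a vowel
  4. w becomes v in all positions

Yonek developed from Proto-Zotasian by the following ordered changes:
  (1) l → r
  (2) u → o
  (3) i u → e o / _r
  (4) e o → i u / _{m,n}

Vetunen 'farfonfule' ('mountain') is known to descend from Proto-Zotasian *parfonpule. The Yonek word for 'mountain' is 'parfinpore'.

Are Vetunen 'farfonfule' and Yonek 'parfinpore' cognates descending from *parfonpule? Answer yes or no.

no

Derive the expected Yonek reflex of *parfonpule:
Yonek: start from *parfonpule.
  rule 1 (unconditioned shift): parfonpule → parfonpure
  rule 2 (vowel merger): parfonpure → parfonpore
  rule 3: no change — parfonpore
  rule 4 (pre-nasal raising): parfonpore → parfunpore
  ⇒ Yonek parfunpore
The regular Yonek reflex would be 'parfunpore', but the attested form is 'parfinpore'. The correspondence is irregular, so they are not cognates (the Yonek form has a different source).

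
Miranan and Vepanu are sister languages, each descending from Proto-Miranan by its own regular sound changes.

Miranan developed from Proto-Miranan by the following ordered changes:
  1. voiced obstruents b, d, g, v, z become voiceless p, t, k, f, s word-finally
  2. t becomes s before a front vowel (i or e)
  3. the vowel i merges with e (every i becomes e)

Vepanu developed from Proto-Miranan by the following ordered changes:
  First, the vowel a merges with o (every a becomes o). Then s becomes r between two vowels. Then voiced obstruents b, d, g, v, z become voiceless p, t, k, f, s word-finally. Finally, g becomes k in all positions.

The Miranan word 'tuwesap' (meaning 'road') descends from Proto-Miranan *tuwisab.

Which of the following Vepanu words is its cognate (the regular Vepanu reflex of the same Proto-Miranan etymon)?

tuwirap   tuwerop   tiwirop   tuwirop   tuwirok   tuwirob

tuwirop

Vepanu: *tuwisab
  tuwisab → tuwisob   [vowel merger]
  tuwisob → tuwirob   [rhotacism]
  tuwirob → tuwirop   [final devoicing]
  tuwirop (rule 4 does not apply)
  giving Vepanu tuwirop.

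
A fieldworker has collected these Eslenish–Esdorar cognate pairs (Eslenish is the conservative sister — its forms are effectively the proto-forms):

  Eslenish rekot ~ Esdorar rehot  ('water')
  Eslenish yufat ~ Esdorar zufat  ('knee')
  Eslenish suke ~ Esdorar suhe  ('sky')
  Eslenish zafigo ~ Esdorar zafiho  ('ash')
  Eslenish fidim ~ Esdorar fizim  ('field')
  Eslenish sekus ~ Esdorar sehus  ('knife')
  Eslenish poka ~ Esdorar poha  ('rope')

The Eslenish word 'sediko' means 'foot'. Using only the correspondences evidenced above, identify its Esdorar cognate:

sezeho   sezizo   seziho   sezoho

seziho

fidim ~ fizim — Eslenish d corresponds to Esdorar z between vowels (before a front vowel).
rekot ~ rehot — Eslenish k corresponds to Esdorar h between vowels (before a back vowel).
Applying these to Eslenish 'sediko':
  sediko → seziko   (d→z between vowels (before a front vowel))
  seziko → seziho   (k→h between vowels (before a back vowel))
So the Esdorar cognate is 'seziho'.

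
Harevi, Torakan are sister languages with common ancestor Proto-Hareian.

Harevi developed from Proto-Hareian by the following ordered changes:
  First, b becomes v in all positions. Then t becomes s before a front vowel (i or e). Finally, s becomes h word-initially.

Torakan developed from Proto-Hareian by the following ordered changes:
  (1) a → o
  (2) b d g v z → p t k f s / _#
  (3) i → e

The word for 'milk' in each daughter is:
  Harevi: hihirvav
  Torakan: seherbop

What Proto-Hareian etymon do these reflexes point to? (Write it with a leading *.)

Position 1: Harevi has h, Torakan has s. Taking the neighbouring segments as reconstructed: Harevi h could go back to *t or *s or *h; Torakan s can only go back to *s — the one source consistent with every daughter is *s.
Position 6: Harevi has v, Torakan has b. Torakan preserves b here (none of its changes turn any other segment into b), so the proto-segment is *b.
Position 7: Harevi has a, Torakan has o. Harevi preserves a here (none of its changes turn any other segment into a), so the proto-segment is *a.
This points to *sihirbab. Verify forward in each daughter:
Harevi: *sihirbab > sihirvav > hihirvav  (by unconditioned shift, debuccalisation)
Torakan: start from *sihirbab.
  rule 1 (vowel merger): sihirbab → sihirbob
  rule 2 (final devoicing): sihirbob → sihirbop
  rule 3 (vowel merger): sihirbop → seherbop
  ⇒ Torakan seherbop
Only *sihirbab yields all of Harevi hihirvav, Torakan seherbop.

*sihirbab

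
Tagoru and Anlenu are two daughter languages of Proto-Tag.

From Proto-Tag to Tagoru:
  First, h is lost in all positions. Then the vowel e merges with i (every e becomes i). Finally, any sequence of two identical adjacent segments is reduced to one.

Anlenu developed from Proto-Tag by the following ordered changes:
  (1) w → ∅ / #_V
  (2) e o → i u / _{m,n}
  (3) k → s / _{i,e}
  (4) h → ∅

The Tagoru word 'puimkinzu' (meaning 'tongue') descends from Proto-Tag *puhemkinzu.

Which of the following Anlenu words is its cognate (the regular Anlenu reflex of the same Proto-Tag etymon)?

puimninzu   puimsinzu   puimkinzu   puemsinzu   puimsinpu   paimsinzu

puimsinzu

Anlenu: *puhemkinzu
  puhemkinzu (rule 1 does not apply)
  puhemkinzu → puhimkinzu   [pre-nasal raising]
  puhimkinzu → puhimsinzu   [palatalisation]
  puhimsinzu → puimsinzu   [h-loss]
  giving Anlenu puimsinzu.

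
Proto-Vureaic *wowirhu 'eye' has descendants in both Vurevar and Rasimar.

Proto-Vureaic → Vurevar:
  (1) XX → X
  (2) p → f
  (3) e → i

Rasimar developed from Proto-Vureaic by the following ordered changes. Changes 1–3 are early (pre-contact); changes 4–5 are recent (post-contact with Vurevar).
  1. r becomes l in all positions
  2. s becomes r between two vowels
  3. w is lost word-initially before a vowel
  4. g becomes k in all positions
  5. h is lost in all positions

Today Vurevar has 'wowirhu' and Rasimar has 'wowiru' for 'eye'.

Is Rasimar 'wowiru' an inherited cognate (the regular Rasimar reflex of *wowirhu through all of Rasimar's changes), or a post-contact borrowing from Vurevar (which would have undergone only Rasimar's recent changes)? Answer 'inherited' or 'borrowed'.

borrowed

If inherited, *wowirhu would pass through all of Rasimar's changes:
Rasimar: *wowirhu > wowilhu > owilhu > owilu  (by unconditioned shift, glide loss, h-loss)
If borrowed from Vurevar 'wowirhu' after the early changes, it would undergo only the recent ones:
  rule 4 (unconditioned shift): no change (wowirhu)
  rule 5 (h-loss): wowirhu → wowiru
  ⇒ as a loan: wowiru
Rasimar 'wowiru' matches the loan outcome 'wowiru', not the inherited 'owilu' — it skipped the early Rasimar changes, so it was borrowed from Vurevar.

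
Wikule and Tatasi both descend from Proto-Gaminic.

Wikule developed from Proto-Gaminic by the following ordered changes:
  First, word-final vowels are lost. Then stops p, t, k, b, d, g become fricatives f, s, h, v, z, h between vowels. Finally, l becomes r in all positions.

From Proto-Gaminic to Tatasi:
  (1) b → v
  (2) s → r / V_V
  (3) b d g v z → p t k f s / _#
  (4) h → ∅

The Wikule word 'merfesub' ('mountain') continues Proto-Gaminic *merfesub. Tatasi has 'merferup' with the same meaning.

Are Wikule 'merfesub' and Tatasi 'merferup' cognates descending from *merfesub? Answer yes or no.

no

Derive the expected Tatasi reflex of *merfesub:
Tatasi: start from *merfesub.
  rule 1 (unconditioned shift): merfesub → merfesuv
  rule 2 (rhotacism): merfesuv → merferuv
  rule 3 (final devoicing): merferuv → merferuf
  rule 4: no change — merferuf
  ⇒ Tatasi merferuf
The regular Tatasi reflex would be 'merferuf', but the attested form is 'merferup'. The correspondence is irregular, so they are not cognates (the Tatasi form has a different source).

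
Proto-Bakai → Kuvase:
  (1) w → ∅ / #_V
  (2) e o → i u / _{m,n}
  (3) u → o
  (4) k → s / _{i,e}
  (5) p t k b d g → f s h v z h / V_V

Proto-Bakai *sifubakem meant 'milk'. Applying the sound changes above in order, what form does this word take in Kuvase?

Kuvase: start from *sifubakem.
  rule 1: no change — sifubakem
  rule 2 (pre-nasal raising): sifubakem → sifubakim
  rule 3 (vowel merger): sifubakim → sifobakim
  rule 4 (palatalisation): sifobakim → sifobasim
  rule 5 (intervocalic lenition): sifobasim → sifovasim
  ⇒ Kuvase sifovasim

sifovasim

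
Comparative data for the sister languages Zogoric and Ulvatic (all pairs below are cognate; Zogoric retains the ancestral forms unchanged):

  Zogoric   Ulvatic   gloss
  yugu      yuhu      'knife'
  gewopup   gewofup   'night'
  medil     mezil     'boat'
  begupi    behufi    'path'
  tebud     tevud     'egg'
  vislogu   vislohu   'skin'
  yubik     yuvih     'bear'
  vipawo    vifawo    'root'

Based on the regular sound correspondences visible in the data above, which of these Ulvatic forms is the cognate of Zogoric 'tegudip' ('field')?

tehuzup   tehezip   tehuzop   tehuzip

yugu ~ yuhu, begupi ~ behufi — Zogoric g corresponds to Ulvatic h between vowels (before a back vowel).
medil ~ mezil — Zogoric d corresponds to Ulvatic z between vowels (before a front vowel).
Applying these to Zogoric 'tegudip':
  tegudip → tehudip   (g→h between vowels (before a back vowel))
  tehudip → tehuzip   (d→z between vowels (before a front vowel))
So the Ulvatic cognate is 'tehuzip'.

tehuzip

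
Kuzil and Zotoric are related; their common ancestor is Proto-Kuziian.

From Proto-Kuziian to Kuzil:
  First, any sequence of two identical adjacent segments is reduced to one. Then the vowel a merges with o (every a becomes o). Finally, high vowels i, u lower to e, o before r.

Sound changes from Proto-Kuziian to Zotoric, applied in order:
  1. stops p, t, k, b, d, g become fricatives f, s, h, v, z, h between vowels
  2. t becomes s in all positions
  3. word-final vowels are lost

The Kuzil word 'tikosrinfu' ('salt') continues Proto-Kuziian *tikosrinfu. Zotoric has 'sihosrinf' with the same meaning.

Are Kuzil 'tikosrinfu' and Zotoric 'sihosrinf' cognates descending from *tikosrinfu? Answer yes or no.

yes

Derive the expected Zotoric reflex of *tikosrinfu:
Zotoric: *tikosrinfu
  tikosrinfu → tihosrinfu   [intervocalic lenition]
  tihosrinfu → sihosrinfu   [unconditioned shift]
  sihosrinfu → sihosrinf   [apocope]
  giving Zotoric sihosrinf.
Zotoric 'sihosrinf' matches the regular reflex exactly, so the pair is cognate.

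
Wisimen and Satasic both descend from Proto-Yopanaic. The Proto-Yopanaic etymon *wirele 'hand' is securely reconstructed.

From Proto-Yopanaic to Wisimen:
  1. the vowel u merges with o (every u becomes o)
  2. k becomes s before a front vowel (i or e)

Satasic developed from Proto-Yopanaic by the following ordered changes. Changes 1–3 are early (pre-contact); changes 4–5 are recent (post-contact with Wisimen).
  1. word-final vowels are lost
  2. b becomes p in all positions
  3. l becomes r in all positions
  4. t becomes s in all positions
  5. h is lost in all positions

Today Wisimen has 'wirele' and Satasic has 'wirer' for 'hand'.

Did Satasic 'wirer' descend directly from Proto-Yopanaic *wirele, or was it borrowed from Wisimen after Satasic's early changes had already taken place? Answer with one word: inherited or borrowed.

inherited

If inherited, *wirele would pass through all of Satasic's changes:
Satasic: *wirele > wirel > wirer  (by apocope, unconditioned shift)
If borrowed from Wisimen 'wirele' after the early changes, it would undergo only the recent ones:
  rule 4 (unconditioned shift): no change (wirele)
  rule 5 (h-loss): no change (wirele)
  ⇒ as a loan: wirele
Satasic 'wirer' matches the inherited outcome exactly, so it is an inherited cognate, not a loan.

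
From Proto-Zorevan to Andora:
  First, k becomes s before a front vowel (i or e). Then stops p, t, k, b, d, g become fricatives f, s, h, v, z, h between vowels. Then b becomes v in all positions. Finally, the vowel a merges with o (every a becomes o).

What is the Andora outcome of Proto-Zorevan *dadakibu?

dozosivu

Andora: *dadakibu
  dadakibu → dadasibu   [palatalisation]
  dadasibu → dazasivu   [intervocalic lenition]
  dazasivu (rule 3 does not apply)
  dazasivu → dozosivu   [vowel merger]
  giving Andora dozosivu.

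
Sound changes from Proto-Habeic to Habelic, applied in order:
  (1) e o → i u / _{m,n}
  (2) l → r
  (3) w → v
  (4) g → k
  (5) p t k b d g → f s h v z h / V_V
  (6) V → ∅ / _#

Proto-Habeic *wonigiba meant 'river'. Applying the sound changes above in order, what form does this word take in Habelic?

Habelic: start from *wonigiba.
  rule 1 (pre-nasal raising): wonigiba → wunigiba
  rule 2: no change — wunigiba
  rule 3 (unconditioned shift): wunigiba → vunigiba
  rule 4 (unconditioned shift): vunigiba → vunikiba
  rule 5 (intervocalic lenition): vunikiba → vunihiva
  rule 6 (apocope): vunihiva → vunihiv
  ⇒ Habelic vunihiv

vunihiv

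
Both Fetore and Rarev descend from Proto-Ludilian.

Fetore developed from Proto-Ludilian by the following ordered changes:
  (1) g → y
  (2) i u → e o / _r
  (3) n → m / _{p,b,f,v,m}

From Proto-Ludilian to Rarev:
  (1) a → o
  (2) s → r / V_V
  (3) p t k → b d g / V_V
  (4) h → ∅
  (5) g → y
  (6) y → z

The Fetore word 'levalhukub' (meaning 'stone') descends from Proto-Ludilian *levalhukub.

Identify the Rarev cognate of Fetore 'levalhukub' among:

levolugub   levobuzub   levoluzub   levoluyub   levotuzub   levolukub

levoluzub

Rarev: *levalhukub
  levalhukub → levolhukub   [vowel merger]
  levolhukub (rule 2 does not apply)
  levolhukub → levolhugub   [intervocalic voicing]
  levolhugub → levolugub   [h-loss]
  levolugub → levoluyub   [unconditioned shift]
  levoluyub → levoluzub   [unconditioned shift]
  giving Rarev levoluzub.
Only 'levoluzub' matches the regular Rarev development of *levalhukub.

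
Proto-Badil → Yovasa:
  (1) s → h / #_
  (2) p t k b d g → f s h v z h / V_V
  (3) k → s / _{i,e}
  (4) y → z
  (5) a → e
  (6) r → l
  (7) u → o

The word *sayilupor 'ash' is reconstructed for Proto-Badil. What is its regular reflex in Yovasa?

Yovasa: start from *sayilupor.
  rule 1 (debuccalisation): sayilupor → hayilupor
  rule 2 (intervocalic lenition): hayilupor → hayilufor
  rule 3: no change — hayilufor
  rule 4 (unconditioned shift): hayilufor → hazilufor
  rule 5 (vowel merger): hazilufor → hezilufor
  rule 6 (unconditioned shift): hezilufor → hezilufol
  rule 7 (vowel merger): hezilufol → hezilofol
  ⇒ Yovasa hezilofol

hezilofol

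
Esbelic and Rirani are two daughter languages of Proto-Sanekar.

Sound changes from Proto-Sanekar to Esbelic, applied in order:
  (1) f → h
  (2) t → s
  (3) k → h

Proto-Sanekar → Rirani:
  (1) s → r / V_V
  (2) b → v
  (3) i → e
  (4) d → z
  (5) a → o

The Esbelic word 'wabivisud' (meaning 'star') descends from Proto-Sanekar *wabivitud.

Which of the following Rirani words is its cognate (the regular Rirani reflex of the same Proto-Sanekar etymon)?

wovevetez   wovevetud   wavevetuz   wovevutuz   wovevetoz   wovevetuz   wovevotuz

Rirani: *wabivitud > wavivitud > wavevetud > wavevetuz > wovevetuz  (by unconditioned shift, vowel merger, unconditioned shift, vowel merger)
Among the options, 'wovevetuz' alone shows every Rirani change applied in order.

wovevetuz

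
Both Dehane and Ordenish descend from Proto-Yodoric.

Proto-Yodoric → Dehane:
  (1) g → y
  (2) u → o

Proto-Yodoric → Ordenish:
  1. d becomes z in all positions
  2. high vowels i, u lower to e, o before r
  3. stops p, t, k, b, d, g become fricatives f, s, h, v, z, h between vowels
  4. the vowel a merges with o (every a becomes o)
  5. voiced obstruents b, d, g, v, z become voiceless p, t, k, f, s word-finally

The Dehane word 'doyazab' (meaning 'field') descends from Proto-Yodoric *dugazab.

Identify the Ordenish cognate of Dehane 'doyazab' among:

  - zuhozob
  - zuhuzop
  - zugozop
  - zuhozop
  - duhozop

zuhozop

Ordenish: start from *dugazab.
  rule 1 (unconditioned shift): dugazab → zugazab
  rule 2: no change — zugazab
  rule 3 (intervocalic lenition): zugazab → zuhazab
  rule 4 (vowel merger): zuhazab → zuhozob
  rule 5 (final devoicing): zuhozob → zuhozop
  ⇒ Ordenish zuhozop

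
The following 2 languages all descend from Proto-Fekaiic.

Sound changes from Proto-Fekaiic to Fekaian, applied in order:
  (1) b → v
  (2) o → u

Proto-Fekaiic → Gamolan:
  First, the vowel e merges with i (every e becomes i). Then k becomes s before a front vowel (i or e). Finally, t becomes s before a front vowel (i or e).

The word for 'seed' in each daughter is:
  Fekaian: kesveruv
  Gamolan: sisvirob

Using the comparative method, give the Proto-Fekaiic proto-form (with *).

Position 1: Fekaian has k, Gamolan has s. Fekaian preserves k here (none of its changes turn any other segment into k), so the proto-segment is *k.
Position 5: Fekaian has e, Gamolan has i. Fekaian preserves e here (none of its changes turn any other segment into e), so the proto-segment is *e.
Position 7: Fekaian has u, Gamolan has o. Gamolan preserves o here (none of its changes turn any other segment into o), so the proto-segment is *o.
Continuing position by position gives *kesverob; check it forward:
Fekaian: *kesverob
  kesverob → kesverov   [unconditioned shift]
  kesverov → kesveruv   [vowel merger]
  giving Fekaian kesveruv.
Gamolan: *kesverob > kisvirob > sisvirob  (by vowel merger, palatalisation)
*kesverob is the unique common source.

*kesverob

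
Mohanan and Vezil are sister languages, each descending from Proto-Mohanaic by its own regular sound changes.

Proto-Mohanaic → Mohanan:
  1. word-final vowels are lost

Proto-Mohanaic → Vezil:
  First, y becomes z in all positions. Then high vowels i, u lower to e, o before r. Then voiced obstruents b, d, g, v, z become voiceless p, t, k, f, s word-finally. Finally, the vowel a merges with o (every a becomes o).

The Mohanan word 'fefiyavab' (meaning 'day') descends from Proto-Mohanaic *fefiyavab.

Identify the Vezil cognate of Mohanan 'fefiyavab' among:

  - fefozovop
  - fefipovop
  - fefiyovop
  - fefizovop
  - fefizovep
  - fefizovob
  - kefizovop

fefizovop

Vezil: *fefiyavab > fefizavab > fefizavap > fefizovop  (by unconditioned shift, final devoicing, vowel merger)
Only 'fefizovop' matches the regular Vezil development of *fefiyavab.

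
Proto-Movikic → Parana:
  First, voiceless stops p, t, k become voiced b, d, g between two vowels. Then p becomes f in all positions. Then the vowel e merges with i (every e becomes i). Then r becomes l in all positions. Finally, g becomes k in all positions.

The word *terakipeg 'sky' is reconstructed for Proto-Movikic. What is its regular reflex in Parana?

Parana: *terakipeg
  terakipeg → teragibeg   [intervocalic voicing]
  teragibeg (rule 2 does not apply)
  teragibeg → tiragibig   [vowel merger]
  tiragibig → tilagibig   [unconditioned shift]
  tilagibig → tilakibik   [unconditioned shift]
  giving Parana tilakibik.

tilakibik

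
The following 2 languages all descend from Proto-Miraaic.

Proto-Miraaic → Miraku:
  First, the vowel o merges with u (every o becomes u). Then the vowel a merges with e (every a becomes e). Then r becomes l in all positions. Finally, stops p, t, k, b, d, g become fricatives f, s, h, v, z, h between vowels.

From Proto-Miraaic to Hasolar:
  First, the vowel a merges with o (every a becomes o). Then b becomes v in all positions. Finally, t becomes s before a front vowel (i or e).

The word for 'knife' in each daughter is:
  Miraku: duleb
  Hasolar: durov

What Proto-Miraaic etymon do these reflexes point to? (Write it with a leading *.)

*durab

Position 4: Miraku has e, Hasolar has o. Taking the neighbouring segments as reconstructed: Miraku e could go back to *a or *e; Hasolar o could go back to *a or *o — the one source consistent with every daughter is *a.
Position 5: Miraku has b, Hasolar has v. Miraku preserves b here (none of its changes turn any other segment into b), so the proto-segment is *b.
Position 3: Miraku has l, Hasolar has r. Hasolar preserves r here (none of its changes turn any other segment into r), so the proto-segment is *r.
This points to *durab. Verify forward in each daughter:
Miraku: *durab > dureb > duleb  (by vowel merger, unconditioned shift)
Hasolar: *durab
  durab → durob   [vowel merger]
  durob → durov   [unconditioned shift]
  durov (rule 3 does not apply)
  giving Hasolar durov.
*durab is the unique common source.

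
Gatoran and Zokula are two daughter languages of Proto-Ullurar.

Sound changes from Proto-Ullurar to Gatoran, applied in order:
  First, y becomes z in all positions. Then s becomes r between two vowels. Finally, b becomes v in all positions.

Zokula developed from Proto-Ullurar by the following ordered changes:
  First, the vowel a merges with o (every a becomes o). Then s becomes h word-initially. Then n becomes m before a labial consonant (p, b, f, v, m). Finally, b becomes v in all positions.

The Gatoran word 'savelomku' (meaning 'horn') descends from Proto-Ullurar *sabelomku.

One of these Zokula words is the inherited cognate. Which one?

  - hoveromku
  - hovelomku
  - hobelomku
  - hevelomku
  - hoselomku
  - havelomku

hovelomku

Zokula: start from *sabelomku.
  rule 1 (vowel merger): sabelomku → sobelomku
  rule 2 (debuccalisation): sobelomku → hobelomku
  rule 3: no change — hobelomku
  rule 4 (unconditioned shift): hobelomku → hovelomku
  ⇒ Zokula hovelomku
The other candidates each miss or misapply at least one Zokula change.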